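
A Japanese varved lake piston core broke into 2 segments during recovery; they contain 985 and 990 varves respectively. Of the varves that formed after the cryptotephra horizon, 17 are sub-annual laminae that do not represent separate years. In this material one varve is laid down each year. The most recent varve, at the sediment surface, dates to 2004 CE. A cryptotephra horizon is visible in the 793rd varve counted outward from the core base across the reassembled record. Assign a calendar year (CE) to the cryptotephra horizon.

839 CE

Total varves = 985 + 990 = 1975.
The cryptotephra horizon sits at varve 793 from the core base, so 1975 − 793 = 1182 varves formed after it.
Removing the 17 false varves leaves 1182 − 17 = 1165 true varves beyond the cryptotephra horizon.
Counting back 1165 years from 2004 CE places the cryptotephra horizon in 2004 − 1165 = 839 CE.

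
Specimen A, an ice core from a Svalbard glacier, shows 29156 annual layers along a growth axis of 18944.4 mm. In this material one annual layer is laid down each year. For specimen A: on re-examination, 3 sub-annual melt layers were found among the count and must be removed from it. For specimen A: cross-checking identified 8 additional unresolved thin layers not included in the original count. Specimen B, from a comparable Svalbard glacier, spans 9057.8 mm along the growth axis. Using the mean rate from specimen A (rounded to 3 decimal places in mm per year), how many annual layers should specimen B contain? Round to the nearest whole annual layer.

13935 annual layers

Specimen A: after corrections the count is 29156 − 3 + 8 = 29161 annual layers.
A: Mean rate = 18944.4 mm / 29161 years ≈ 0.650 mm/year.
For B, 9057.8 / 0.650 = 13935.08 years ≈ 13935 annual layers.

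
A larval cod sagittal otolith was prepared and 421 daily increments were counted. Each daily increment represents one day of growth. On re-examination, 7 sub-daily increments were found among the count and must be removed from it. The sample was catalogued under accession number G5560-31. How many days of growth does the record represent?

414 days

After corrections the count is 421 − 7 = 414 daily increments.
With a one-to-one daily increment periodicity this is 414 days.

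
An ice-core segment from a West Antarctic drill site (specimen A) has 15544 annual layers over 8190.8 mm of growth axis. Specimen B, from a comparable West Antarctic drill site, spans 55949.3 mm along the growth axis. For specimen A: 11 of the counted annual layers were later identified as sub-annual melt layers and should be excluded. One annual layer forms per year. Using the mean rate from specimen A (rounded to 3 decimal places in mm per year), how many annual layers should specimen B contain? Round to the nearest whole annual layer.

106166 annual layers

Specimen A: true annual layer count = 15544 − 11 = 15533.
A: Extension rate ≈ 8190.8 / 15533 = 0.527 mm/year.
For B, 55949.3 / 0.527 = 106165.65 years ≈ 106166 annual layers.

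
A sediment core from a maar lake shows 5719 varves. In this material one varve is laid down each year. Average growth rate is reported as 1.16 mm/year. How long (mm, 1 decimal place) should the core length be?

6634.0 mm

5719 years of growth are recorded.
Predicted length = 1.16 mm/year × 5719 years = 6634.0 mm.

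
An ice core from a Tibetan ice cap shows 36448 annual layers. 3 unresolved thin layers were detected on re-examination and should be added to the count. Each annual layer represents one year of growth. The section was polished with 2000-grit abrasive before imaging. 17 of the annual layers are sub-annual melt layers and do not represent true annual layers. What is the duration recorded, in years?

Correcting the raw count gives 36448 − 17 + 3 = 36434 true annual layers.
At one annual layer per year, that is 36434 years.

36434 yr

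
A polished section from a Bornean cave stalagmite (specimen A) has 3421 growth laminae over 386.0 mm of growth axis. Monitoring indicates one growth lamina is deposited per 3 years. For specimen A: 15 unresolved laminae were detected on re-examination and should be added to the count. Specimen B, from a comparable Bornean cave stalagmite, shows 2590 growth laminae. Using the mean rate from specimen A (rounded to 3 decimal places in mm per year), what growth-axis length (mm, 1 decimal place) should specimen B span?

287.5 mm

Specimen A: after corrections the count is 3421 + 15 = 3436 growth laminae.
Specimen A: 3436 growth laminae at 3 years each span 3436 × 3 = 10308 years.
A: Extension rate ≈ 386.0 / 10308 = 0.037 mm per year.
Specimen B: at 3 years per growth lamina, 2590 × 3 = 7770 years. Length of B = 0.037 × 7770 = 287.5 mm.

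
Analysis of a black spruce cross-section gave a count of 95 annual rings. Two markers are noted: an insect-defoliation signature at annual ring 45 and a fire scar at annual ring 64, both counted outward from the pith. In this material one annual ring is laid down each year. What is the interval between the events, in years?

19 years

64 − 45 = 19 annual rings lie between the two events.
That is 19 years at one annual ring per year.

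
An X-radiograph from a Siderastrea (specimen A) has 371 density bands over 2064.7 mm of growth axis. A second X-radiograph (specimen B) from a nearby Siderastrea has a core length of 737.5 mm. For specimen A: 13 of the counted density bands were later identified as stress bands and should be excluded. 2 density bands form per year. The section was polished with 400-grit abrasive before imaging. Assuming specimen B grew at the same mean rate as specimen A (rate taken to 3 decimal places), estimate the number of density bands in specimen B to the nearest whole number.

Specimen A: true density band count = 371 − 13 = 358.
Specimen A: with 2 density bands per year, 358 / 2 = 179 years.
A: Mean rate = 2064.7 mm / 179 years ≈ 11.535 mm/yr.
B spans 737.5 / 11.535 = 63.94 years; at 2 density bands per year that is 63.94 × 2 ≈ 128 density bands.

128 density bands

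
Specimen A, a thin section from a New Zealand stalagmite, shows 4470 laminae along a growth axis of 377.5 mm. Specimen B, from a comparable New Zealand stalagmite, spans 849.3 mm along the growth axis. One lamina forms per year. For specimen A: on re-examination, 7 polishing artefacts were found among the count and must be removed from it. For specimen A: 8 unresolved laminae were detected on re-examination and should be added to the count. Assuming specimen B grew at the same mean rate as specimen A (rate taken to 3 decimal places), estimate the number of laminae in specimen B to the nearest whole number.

Specimen A: correcting the raw count gives 4470 − 7 + 8 = 4471 true laminae.
A: Extension rate ≈ 377.5 / 4471 = 0.084 mm/yr.
B spans 849.3 / 0.084 = 10110.71 years ≈ 10111 laminae.

10111 laminae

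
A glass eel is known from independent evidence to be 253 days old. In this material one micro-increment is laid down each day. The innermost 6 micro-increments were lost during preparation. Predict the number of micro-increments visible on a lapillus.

247 micro-increments

At one micro-increment per day, 253 days correspond to 253 micro-increments.
253 − 6 missed = 247 micro-increments expected in the prepared section.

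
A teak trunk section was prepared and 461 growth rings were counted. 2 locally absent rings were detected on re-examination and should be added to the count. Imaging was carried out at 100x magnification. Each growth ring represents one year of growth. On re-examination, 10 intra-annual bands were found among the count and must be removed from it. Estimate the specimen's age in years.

True growth ring count = 461 − 10 + 2 = 453.
One growth ring per year makes the duration 453 years.

453 years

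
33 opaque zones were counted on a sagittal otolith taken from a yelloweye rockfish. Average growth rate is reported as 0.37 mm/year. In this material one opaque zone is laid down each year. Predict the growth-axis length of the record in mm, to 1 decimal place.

The record spans 33 years at 0.37 mm per year.
Length ≈ 0.37 × 33 = 12.2 mm.

12.2 mm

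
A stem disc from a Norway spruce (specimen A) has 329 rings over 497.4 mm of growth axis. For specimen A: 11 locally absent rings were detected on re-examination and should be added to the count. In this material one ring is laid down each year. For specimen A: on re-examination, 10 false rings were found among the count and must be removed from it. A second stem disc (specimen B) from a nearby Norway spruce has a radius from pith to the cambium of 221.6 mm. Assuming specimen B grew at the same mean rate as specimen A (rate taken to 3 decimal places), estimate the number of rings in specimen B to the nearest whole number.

147 rings

Specimen A: correcting the raw count gives 329 − 10 + 11 = 330 true rings.
A: 497.4 mm over 330 years gives 497.4 / 330 ≈ 1.507 mm/yr.
B spans 221.6 / 1.507 = 147.05 years ≈ 147 rings.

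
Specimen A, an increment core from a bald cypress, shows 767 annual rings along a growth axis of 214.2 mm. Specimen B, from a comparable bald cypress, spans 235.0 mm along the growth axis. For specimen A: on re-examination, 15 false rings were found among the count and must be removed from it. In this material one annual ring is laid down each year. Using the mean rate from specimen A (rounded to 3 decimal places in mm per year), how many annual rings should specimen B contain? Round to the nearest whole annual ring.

825 annual rings

Specimen A: correcting the raw count gives 767 − 15 = 752 true annual rings.
A: 214.2 mm over 752 years gives 214.2 / 752 ≈ 0.285 mm per year.
For B, 235.0 / 0.285 = 824.56 years ≈ 825 annual rings.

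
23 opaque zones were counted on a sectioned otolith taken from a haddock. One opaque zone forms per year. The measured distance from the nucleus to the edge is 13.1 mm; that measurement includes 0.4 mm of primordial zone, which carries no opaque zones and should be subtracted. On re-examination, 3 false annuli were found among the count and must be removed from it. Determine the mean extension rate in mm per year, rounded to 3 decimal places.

True opaque zone count = 23 − 3 = 20.
Net length = 13.1 − 0.4 = 12.7 mm.
Mean rate = 12.7 mm / 20 years ≈ 0.635 mm per year.

0.635 mm per year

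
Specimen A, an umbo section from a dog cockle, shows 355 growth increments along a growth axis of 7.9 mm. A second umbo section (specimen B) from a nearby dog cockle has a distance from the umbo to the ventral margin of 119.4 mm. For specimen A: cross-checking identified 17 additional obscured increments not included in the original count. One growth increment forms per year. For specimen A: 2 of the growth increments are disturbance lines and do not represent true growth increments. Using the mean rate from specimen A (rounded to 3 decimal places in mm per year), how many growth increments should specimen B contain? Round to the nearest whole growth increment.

Specimen A: after corrections the count is 355 − 2 + 17 = 370 growth increments.
A: Mean rate = 7.9 mm / 370 years ≈ 0.021 mm/year.
B spans 119.4 / 0.021 = 5685.71 years ≈ 5686 growth increments.

5686 growth increments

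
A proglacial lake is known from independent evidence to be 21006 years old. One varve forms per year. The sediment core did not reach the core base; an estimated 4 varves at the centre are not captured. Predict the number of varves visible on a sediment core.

21002 varves

One varve per year gives 21006 varves over 21006 years.
21006 − 4 missed = 21002 varves expected in the prepared section.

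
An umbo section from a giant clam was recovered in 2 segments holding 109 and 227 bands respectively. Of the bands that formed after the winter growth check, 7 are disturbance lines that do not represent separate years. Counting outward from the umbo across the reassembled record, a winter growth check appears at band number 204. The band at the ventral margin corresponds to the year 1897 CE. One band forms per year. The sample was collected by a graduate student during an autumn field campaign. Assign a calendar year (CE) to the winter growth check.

Total bands = 109 + 227 = 336.
Between band 204 and the ventral margin there are 336 − 204 = 132 bands.
132 − 7 false = 125 true bands after the winter growth check.
Counting back 125 years from 1897 CE places the winter growth check in 1897 − 125 = 1772 CE.

1772 CE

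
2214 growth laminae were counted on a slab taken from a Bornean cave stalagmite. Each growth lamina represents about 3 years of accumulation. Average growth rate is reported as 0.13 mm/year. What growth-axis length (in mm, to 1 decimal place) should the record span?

863.5 mm

At 3 years per growth lamina, 2214 × 3 = 6642 years.
Length ≈ 0.13 × 6642 = 863.5 mm.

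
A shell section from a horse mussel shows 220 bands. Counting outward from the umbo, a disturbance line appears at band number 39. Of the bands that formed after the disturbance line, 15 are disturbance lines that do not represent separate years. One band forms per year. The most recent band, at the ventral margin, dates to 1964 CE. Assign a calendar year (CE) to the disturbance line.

1798 CE

220 − 39 = 181 bands lie beyond the disturbance line toward the ventral margin.
Removing the 15 false bands leaves 181 − 15 = 166 true bands beyond the disturbance line.
Counting back 166 years from 1964 CE places the disturbance line in 1964 − 166 = 1798 CE.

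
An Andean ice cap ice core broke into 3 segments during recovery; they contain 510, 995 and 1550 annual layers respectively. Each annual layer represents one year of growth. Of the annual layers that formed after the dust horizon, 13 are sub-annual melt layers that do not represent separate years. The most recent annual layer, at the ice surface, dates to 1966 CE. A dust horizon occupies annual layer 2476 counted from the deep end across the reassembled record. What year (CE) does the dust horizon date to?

1400 CE

Total annual layers = 510 + 995 + 1550 = 3055.
3055 − 2476 = 579 annual layers lie beyond the dust horizon toward the ice surface.
579 − 13 false = 566 true annual layers after the dust horizon.
1966 − 566 = 1400 CE.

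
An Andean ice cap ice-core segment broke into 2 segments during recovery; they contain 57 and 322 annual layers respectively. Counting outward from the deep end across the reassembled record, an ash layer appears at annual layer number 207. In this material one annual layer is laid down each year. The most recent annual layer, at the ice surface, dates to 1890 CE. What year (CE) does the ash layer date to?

1718 CE

Total annual layers = 57 + 322 = 379.
379 − 207 = 172 annual layers lie beyond the ash layer toward the ice surface.
Counting back 172 years from 1890 CE places the ash layer in 1890 − 172 = 1718 CE.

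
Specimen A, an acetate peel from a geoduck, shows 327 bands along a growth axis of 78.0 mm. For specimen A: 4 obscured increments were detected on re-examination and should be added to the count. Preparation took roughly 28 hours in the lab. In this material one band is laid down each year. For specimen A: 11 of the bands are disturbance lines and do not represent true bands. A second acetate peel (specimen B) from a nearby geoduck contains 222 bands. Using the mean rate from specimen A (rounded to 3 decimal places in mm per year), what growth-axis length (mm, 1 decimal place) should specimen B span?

54.2 mm

Specimen A: after corrections the count is 327 − 11 + 4 = 320 bands.
A: 78.0 mm over 320 years gives 78.0 / 320 ≈ 0.244 mm per year.
For B, 0.244 mm/year × 222 years = 54.2 mm.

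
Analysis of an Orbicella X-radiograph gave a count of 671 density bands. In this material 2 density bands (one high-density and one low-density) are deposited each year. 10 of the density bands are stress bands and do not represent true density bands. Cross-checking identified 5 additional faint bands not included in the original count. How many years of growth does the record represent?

333 years

After corrections the count is 671 − 10 + 5 = 666 density bands.
With 2 density bands per year, 666 / 2 = 333 years.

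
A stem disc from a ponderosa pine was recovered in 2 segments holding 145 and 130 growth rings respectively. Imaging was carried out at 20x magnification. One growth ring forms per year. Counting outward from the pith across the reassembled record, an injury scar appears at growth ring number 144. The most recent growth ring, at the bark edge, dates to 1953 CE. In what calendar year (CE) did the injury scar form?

Total growth rings = 145 + 130 = 275.
Between growth ring 144 and the bark edge there are 275 − 144 = 131 growth rings.
The growth ring at the bark edge is 1953 CE, so the injury scar dates to 1953 − 131 = 1822 CE.

1822 CE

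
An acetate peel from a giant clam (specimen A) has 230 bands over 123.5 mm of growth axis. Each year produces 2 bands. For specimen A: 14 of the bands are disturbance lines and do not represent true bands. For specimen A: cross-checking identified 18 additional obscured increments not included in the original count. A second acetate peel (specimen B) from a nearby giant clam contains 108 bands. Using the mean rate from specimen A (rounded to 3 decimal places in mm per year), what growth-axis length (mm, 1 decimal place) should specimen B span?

Specimen A: correcting the raw count gives 230 − 14 + 18 = 234 true bands.
Specimen A: 234 bands at 2 per year is 234 / 2 = 117 years.
A: 123.5 mm over 117 years gives 123.5 / 117 ≈ 1.056 mm/yr.
Specimen B: 108 bands at 2 per year is 108 / 2 = 54 years. B's length ≈ 1.056 × 54 = 57.0 mm.

57.0 mm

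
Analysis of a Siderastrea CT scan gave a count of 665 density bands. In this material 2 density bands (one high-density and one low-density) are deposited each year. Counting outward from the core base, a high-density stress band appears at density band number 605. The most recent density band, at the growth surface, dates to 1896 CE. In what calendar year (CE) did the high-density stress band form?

1866 CE

665 − 605 = 60 density bands lie beyond the high-density stress band toward the growth surface.
60 density bands at 2 per year is 60 / 2 = 30 years.
1896 − 30 = 1866 CE.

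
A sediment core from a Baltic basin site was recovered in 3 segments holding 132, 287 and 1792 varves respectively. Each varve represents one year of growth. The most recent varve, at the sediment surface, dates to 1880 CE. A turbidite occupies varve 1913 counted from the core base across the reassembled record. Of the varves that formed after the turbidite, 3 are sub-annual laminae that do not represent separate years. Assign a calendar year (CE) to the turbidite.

1585 CE

Total varves = 132 + 287 + 1792 = 2211.
Between varve 1913 and the sediment surface there are 2211 − 1913 = 298 varves.
298 − 3 false = 295 true varves after the turbidite.
The varve at the sediment surface is 1880 CE, so the turbidite dates to 1880 − 295 = 1585 CE.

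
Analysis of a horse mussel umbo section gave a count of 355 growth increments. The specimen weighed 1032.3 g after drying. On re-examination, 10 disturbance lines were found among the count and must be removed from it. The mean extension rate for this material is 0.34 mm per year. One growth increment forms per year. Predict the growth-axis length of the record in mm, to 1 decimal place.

After corrections the count is 355 − 10 = 345 growth increments.
345 years at 0.34 mm/year gives 0.34 × 345 = 117.3 mm.

117.3 mm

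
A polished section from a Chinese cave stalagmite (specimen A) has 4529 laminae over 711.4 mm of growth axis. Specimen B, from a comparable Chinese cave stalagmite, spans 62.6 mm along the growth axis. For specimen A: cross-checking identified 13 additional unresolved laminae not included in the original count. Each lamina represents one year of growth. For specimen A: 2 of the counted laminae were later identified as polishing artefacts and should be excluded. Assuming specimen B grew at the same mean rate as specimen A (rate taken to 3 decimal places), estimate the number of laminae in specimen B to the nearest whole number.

399 laminae

Specimen A: correcting the raw count gives 4529 − 2 + 13 = 4540 true laminae.
A: Extension rate ≈ 711.4 / 4540 = 0.157 mm/yr.
B spans 62.6 / 0.157 = 398.73 years ≈ 399 laminae.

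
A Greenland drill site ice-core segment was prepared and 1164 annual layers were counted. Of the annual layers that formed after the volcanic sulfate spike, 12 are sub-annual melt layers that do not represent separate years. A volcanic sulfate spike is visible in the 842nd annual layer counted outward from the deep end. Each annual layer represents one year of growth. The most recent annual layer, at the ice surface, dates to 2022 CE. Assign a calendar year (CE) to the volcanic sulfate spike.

1712 CE

Between annual layer 842 and the ice surface there are 1164 − 842 = 322 annual layers.
322 − 12 false = 310 true annual layers after the volcanic sulfate spike.
The annual layer at the ice surface is 2022 CE, so the volcanic sulfate spike dates to 2022 − 310 = 1712 CE.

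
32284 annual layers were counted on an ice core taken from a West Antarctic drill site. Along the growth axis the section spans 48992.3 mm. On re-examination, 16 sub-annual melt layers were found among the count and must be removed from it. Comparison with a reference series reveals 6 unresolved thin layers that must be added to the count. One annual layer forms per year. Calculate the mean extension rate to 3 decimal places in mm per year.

Adjusted count: 32284 − 16 + 6 = 32274 annual layers.
Mean rate = 48992.3 mm / 32274 years ≈ 1.518 mm per year.

1.518 mm per year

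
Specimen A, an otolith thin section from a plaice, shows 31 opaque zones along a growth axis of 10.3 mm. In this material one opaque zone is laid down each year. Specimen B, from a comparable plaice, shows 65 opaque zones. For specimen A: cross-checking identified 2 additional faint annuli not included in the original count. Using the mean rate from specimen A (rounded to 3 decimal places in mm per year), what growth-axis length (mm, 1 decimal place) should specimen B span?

20.3 mm

Specimen A: true opaque zone count = 31 + 2 = 33.
A: 10.3 mm over 33 years gives 10.3 / 33 ≈ 0.312 mm/yr.
For B, 0.312 mm/year × 65 years = 20.3 mm.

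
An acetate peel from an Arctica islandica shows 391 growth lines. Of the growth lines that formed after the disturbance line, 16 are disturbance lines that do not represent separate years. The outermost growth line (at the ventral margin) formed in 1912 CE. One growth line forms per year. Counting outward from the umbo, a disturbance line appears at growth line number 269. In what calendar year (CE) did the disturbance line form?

The disturbance line sits at growth line 269 from the umbo, so 391 − 269 = 122 growth lines formed after it.
122 − 16 false = 106 true growth lines after the disturbance line.
1912 − 106 = 1806 CE.

1806 CE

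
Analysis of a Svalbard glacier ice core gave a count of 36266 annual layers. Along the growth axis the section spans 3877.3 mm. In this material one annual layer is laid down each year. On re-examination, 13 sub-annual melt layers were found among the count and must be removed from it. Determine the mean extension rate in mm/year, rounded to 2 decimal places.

0.11 mm/year

Correcting the raw count gives 36266 − 13 = 36253 true annual layers.
Extension rate ≈ 3877.3 / 36253 = 0.11 mm/year.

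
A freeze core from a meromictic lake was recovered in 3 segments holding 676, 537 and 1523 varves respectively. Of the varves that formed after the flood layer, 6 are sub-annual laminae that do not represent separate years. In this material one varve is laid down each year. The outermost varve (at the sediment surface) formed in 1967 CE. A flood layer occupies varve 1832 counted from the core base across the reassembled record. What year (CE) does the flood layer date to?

1069 CE

Total varves = 676 + 537 + 1523 = 2736.
2736 − 1832 = 904 varves lie beyond the flood layer toward the sediment surface.
Removing the 6 false varves leaves 904 − 6 = 898 true varves beyond the flood layer.
The varve at the sediment surface is 1967 CE, so the flood layer dates to 1967 − 898 = 1069 CE.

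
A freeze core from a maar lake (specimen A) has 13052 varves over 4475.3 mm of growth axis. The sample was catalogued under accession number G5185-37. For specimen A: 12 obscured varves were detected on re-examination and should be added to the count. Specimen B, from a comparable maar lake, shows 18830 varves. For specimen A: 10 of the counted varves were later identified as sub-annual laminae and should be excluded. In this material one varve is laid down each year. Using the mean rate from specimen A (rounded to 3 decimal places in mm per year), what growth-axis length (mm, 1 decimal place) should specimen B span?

6458.7 mm

Specimen A: after corrections the count is 13052 − 10 + 12 = 13054 varves.
A: Mean rate = 4475.3 mm / 13054 years ≈ 0.343 mm/year.
For B, 0.343 mm/year × 18830 years = 6458.7 mm.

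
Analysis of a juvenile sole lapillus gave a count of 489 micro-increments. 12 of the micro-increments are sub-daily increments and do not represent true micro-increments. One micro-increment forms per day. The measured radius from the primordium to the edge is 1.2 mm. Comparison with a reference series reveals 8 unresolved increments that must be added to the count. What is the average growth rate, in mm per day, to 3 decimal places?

0.002 mm per day

After corrections the count is 489 − 12 + 8 = 485 micro-increments.
1.2 mm over 485 days gives 1.2 / 485 ≈ 0.002 mm per day.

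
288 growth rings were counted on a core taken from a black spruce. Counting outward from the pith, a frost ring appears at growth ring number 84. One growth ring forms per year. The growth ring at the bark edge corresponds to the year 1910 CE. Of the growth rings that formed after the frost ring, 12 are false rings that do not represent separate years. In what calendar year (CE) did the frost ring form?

288 − 84 = 204 growth rings lie beyond the frost ring toward the bark edge.
204 − 12 false = 192 true growth rings after the frost ring.
1910 − 192 = 1718 CE.

1718 CE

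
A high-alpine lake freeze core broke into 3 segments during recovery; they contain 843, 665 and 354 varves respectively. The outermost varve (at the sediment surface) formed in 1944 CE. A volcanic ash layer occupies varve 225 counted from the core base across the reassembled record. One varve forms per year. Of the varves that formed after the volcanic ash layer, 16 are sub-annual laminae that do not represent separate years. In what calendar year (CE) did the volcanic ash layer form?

323 CE

Total varves = 843 + 665 + 354 = 1862.
1862 − 225 = 1637 varves lie beyond the volcanic ash layer toward the sediment surface.
Removing the 16 false varves leaves 1637 − 16 = 1621 true varves beyond the volcanic ash layer.
1944 − 1621 = 323 CE.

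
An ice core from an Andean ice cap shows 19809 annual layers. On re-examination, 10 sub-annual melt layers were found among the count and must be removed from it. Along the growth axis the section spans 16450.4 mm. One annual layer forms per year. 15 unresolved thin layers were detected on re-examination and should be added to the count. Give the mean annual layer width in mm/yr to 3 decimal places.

0.830 mm/yr

Correcting the raw count gives 19809 − 10 + 15 = 19814 true annual layers.
Mean rate = 16450.4 mm / 19814 years ≈ 0.830 mm/yr.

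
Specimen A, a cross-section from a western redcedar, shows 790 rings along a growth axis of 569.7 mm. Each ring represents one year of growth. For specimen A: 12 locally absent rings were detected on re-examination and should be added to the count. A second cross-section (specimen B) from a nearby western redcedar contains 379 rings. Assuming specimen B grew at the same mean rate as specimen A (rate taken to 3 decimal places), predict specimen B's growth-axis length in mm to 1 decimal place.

Specimen A: correcting the raw count gives 790 + 12 = 802 true rings.
A: Extension rate ≈ 569.7 / 802 = 0.710 mm/yr.
For B, 0.710 mm/year × 379 years = 269.1 mm.

269.1 mm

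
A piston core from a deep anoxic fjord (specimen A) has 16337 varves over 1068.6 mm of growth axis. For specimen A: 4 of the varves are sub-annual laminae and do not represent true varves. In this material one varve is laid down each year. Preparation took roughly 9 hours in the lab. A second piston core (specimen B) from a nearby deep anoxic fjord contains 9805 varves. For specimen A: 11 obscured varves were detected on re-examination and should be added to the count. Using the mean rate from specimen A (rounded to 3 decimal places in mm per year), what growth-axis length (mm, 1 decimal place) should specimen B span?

Specimen A: true varve count = 16337 − 4 + 11 = 16344.
A: Extension rate ≈ 1068.6 / 16344 = 0.065 mm per year.
For B, 0.065 mm/year × 9805 years = 637.3 mm.

637.3 mm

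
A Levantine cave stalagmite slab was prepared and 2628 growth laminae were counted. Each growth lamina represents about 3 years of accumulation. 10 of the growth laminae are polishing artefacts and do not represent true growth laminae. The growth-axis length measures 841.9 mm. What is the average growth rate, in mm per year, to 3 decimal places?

Correcting the raw count gives 2628 − 10 = 2618 true growth laminae.
Multiplying by 3 years per growth lamina: 2618 × 3 = 7854 years.
841.9 mm over 7854 years gives 841.9 / 7854 ≈ 0.107 mm per year.

0.107 mm per year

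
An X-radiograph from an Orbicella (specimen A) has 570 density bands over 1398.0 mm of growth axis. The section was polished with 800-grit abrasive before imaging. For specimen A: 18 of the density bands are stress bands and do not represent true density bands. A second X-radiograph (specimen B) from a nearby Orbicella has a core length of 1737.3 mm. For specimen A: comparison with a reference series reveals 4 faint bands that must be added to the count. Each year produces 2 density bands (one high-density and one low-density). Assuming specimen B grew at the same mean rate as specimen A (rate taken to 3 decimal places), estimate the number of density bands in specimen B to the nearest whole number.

Specimen A: after corrections the count is 570 − 18 + 4 = 556 density bands.
Specimen A: dividing by 2 density bands per year: 556 / 2 = 278 years.
A: Extension rate ≈ 1398.0 / 278 = 5.029 mm per year.
For B, 1737.3 / 5.029 = 345.46 years; at 2 density bands per year that is 345.46 × 2 ≈ 691 density bands.

691 density bands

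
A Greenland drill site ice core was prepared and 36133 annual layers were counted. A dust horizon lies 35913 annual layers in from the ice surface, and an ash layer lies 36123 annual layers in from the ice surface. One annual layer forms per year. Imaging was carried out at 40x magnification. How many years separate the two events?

210 yr

Separation: 36123 − 35913 = 210 annual layers.
One annual layer per year makes the interval 210 years.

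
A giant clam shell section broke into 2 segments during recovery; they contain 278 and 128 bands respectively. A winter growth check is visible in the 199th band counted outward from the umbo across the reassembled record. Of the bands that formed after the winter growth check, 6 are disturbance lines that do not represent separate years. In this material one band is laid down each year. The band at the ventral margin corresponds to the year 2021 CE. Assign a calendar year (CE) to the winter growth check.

Total bands = 278 + 128 = 406.
The winter growth check sits at band 199 from the umbo, so 406 − 199 = 207 bands formed after it.
Excluding 6 false bands: 207 − 6 = 201.
Counting back 201 years from 2021 CE places the winter growth check in 2021 − 201 = 1820 CE.

1820 CE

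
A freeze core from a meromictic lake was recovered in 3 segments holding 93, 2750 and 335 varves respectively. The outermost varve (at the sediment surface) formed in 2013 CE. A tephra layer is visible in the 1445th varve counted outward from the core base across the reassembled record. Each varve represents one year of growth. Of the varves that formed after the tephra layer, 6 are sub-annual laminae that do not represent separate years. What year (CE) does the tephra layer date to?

Total varves = 93 + 2750 + 335 = 3178.
3178 − 1445 = 1733 varves lie beyond the tephra layer toward the sediment surface.
1733 − 6 false = 1727 true varves after the tephra layer.
Counting back 1727 years from 2013 CE places the tephra layer in 2013 − 1727 = 286 CE.

286 CE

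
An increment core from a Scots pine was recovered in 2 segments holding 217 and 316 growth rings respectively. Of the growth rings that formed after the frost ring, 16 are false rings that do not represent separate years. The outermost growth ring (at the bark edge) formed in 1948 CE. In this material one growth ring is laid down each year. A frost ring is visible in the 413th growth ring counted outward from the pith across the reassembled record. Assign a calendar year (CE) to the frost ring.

1844 CE

Total growth rings = 217 + 316 = 533.
The frost ring sits at growth ring 413 from the pith, so 533 − 413 = 120 growth rings formed after it.
Removing the 16 false growth rings leaves 120 − 16 = 104 true growth rings beyond the frost ring.
The growth ring at the bark edge is 1948 CE, so the frost ring dates to 1948 − 104 = 1844 CE.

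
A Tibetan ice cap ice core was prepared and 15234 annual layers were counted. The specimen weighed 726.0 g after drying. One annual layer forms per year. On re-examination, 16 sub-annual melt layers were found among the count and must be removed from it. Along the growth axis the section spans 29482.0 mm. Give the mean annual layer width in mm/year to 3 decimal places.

Adjusted count: 15234 − 16 = 15218 annual layers.
Mean rate = 29482.0 mm / 15218 years ≈ 1.937 mm/year.

1.937 mm/year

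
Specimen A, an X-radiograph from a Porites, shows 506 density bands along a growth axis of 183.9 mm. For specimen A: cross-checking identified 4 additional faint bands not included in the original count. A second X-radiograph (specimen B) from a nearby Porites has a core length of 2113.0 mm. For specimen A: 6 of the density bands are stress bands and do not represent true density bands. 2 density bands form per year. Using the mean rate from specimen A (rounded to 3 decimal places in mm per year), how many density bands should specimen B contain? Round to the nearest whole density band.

Specimen A: correcting the raw count gives 506 − 6 + 4 = 504 true density bands.
Specimen A: with 2 density bands per year, 504 / 2 = 252 years.
A: Extension rate ≈ 183.9 / 252 = 0.730 mm/yr.
Specimen B: 2113.0 mm / 0.730 mm per year = 2894.52 years; at 2 density bands per year that is 2894.52 × 2 ≈ 5789 density bands.

5789 density bands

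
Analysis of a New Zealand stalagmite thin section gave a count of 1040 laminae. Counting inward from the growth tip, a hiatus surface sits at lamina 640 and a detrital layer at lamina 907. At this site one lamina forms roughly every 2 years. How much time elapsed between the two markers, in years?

907 − 640 = 267 laminae lie between the two events.
At 2 years per lamina, 267 × 2 = 534 years.

534 years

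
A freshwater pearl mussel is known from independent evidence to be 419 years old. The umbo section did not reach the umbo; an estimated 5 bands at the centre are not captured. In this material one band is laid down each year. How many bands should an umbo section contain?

At one band per year, 419 years correspond to 419 bands.
Less the 5 uncaptured bands: 419 − 5 = 414.

414 bands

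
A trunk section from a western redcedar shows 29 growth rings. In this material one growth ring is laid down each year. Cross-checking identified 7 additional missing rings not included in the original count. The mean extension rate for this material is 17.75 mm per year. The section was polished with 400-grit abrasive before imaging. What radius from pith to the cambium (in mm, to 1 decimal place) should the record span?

639.0 mm

Adjusted count: 29 + 7 = 36 growth rings.
Length ≈ 17.75 × 36 = 639.0 mm.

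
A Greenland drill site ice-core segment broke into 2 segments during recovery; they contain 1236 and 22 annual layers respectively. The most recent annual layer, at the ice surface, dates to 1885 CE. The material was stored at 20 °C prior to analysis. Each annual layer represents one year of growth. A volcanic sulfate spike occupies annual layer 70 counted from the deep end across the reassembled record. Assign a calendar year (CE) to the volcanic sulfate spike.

Total annual layers = 1236 + 22 = 1258.
Between annual layer 70 and the ice surface there are 1258 − 70 = 1188 annual layers.
Counting back 1188 years from 1885 CE places the volcanic sulfate spike in 1885 − 1188 = 697 CE.

697 CE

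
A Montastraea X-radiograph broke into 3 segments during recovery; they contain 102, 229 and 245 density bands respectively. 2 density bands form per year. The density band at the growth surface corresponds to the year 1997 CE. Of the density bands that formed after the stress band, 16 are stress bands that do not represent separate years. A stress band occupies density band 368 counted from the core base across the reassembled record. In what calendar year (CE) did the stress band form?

Total density bands = 102 + 229 + 245 = 576.
576 − 368 = 208 density bands lie beyond the stress band toward the growth surface.
208 − 16 false = 192 true density bands after the stress band.
Dividing by 2 density bands per year: 192 / 2 = 96 years.
Counting back 96 years from 1997 CE places the stress band in 1997 − 96 = 1901 CE.

1901 CE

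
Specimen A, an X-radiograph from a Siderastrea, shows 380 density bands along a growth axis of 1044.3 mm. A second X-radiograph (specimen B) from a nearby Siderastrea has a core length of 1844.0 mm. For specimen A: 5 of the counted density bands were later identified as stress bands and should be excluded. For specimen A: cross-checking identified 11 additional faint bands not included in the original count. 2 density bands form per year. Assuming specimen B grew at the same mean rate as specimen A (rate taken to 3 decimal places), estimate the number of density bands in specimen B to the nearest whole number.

Specimen A: correcting the raw count gives 380 − 5 + 11 = 386 true density bands.
Specimen A: with 2 density bands per year, 386 / 2 = 193 years.
A: Mean rate = 1044.3 mm / 193 years ≈ 5.411 mm/year.
B spans 1844.0 / 5.411 = 340.79 years; at 2 density bands per year that is 340.79 × 2 ≈ 682 density bands.

682 density bands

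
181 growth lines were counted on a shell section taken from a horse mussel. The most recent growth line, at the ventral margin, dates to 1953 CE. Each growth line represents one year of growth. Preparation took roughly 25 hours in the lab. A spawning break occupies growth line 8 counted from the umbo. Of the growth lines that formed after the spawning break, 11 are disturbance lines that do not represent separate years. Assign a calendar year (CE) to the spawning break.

1791 CE

181 − 8 = 173 growth lines lie beyond the spawning break toward the ventral margin.
173 − 11 false = 162 true growth lines after the spawning break.
The growth line at the ventral margin is 1953 CE, so the spawning break dates to 1953 − 162 = 1791 CE.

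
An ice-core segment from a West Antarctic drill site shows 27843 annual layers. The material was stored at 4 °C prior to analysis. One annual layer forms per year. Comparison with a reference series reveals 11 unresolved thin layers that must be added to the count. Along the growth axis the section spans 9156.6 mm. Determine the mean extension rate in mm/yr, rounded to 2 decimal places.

Correcting the raw count gives 27843 + 11 = 27854 true annual layers.
Extension rate ≈ 9156.6 / 27854 = 0.33 mm/yr.

0.33 mm/yr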